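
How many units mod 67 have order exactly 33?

20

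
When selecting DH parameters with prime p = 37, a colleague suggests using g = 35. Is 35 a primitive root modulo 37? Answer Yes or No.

Yes

φ(37) = 37 − 1 = 36 = 2^2 · 3^2.
35 is a primitive root mod 37 iff 35^(φ(37)/q) ≢ 1 for every prime q | φ(37), i.e. q ∈ {2, 3}.
35^18 ≡ 36 (mod 37)  [q = 2: ≢ 1 ✓]
35^12 ≡ 26 (mod 37)  [q = 3: ≢ 1 ✓]
None equal 1, so ord_37(35) = 36: 35 is a primitive root.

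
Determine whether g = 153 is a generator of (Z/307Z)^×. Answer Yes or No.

No

φ(307) = 307 − 1 = 306 = 2 · 3^2 · 17.
It suffices to check that the order of 153 is not a proper divisor of 306: compute 153^(306/q) for q ∈ {2, 3, 17}.
153^153 ≡ 1 (mod 307)  [q = 2: ≡ 1 ✗]
153^102 ≡ 1 (mod 307)  [q = 3: ≡ 1 ✗]
153^18 ≡ 9 (mod 307)  [q = 17: ≢ 1 ✓]
Since 153^153 ≡ 1, the order of 153 divides 153 < 306, so 153 is not a primitive root.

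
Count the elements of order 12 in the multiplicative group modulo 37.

4

φ(37) = 37 − 1 = 36 = 2^2 · 3^2.
In a cyclic group of order 36, there are φ(d) elements of order d for each divisor d of 36, and zero for non-divisors.
12 = 2^2 · 3 divides 36, and φ(12) = 4.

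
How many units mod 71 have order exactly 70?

φ(71) = 71 − 1 = 70 = 2 · 5 · 7.
In a cyclic group of order 70, there are φ(d) elements of order d for each divisor d of 70, and zero for non-divisors.
70 = 2 · 5 · 7 divides 70, and φ(70) = 24.

24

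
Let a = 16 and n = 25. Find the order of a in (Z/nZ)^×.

ord(16) | φ(25) = φ(5^2) = 5·(5−1) = 20 = 2^2 · 5.
Divisors of 20: 1, 2, 4, 5, 10, 20.
Evaluate successive powers at the divisors of 20:
16^1 ≡ 16 (mod 25)
16^2 ≡ 6 (mod 25)
16^4 ≡ 11 (mod 25)
16^5 ≡ 1 (mod 25) ✓
Therefore the multiplicative order of 16 modulo 25 is 5.

5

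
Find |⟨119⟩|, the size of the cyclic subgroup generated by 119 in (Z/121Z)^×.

The order of 119 must divide φ(121) = φ(11^2) = 11·(11−1) = 110 = 2 · 5 · 11.
Divisors of 110: 1, 2, 5, 10, 11, 22, 55, 110.
Compute 119^d (mod 121) for the divisors d until we hit 1:
119^1 ≡ 119
119^2 ≡ 4
119^5 ≡ 89
119^10 ≡ 56
119^11 ≡ 9
119^22 ≡ 81
119^55 ≡ 1
The smallest such exponent is 55, so the order of 119 is 55.

55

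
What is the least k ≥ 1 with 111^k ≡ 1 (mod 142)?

35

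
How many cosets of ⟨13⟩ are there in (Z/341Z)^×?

The order of 13 must divide φ(341) = φ(11·31) = (11−1)·(31−1) = 10·30 = 300 = 2^2 · 3 · 5^2.
Divisors of 300: 1, 2, 3, 4, 5, 6, 10, 12, 15, 20, 25, 30, 50, 60, 75, 100, 150, 300.
Test each divisor d:
13^1 ≡ 13 (mod 341)
13^2 ≡ 169 (mod 341)
13^3 ≡ 151 (mod 341)
13^4 ≡ 258 (mod 341)
13^5 ≡ 285 (mod 341)
13^6 ≡ 295 (mod 341)
13^10 ≡ 67 (mod 341)
13^12 ≡ 70 (mod 341)
13^15 ≡ 340 (mod 341)
13^20 ≡ 56 (mod 341)
13^25 ≡ 274 (mod 341)
13^30 ≡ 1 (mod 341) ✓
So ord_341(13) = 30, hence |⟨13⟩| = 30.
The index is φ(341) / ord(13) = 300 / 30 = 10.

10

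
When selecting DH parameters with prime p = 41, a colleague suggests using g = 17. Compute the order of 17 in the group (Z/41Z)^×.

40

Since 17 ∈ (Z/41Z)^×, its order divides φ(41) = 41 − 1 = 40 = 2^3 · 5.
Divisors of 40: 1, 2, 4, 5, 8, 10, 20, 40.
Compute 17^d (mod 41) for the divisors d until we hit 1:
17^1 ≡ 17 (mod 41)
17^2 ≡ 2 (mod 41)
17^4 ≡ 4 (mod 41)
17^5 ≡ 27 (mod 41)
17^8 ≡ 16 (mod 41)
17^10 ≡ 32 (mod 41)
17^20 ≡ 40 (mod 41)
17^40 ≡ 1 (mod 41) ✓
The smallest such exponent is 40, so the order of 17 is 40.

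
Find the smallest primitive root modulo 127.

3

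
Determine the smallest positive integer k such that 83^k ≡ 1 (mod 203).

14

Since 83 ∈ (Z/203Z)^×, its order divides φ(203) = φ(7·29) = (7−1)·(29−1) = 6·28 = 168 = 2^3 · 3 · 7.
Divisors of 168: 1, 2, 3, 4, 6, 7, 8, 12, 14, 21, 24, 28, 42, 56, 84, 168.
Test each divisor d:
83^1 ≡ 83 (mod 203)
83^2 ≡ 190 (mod 203)
83^3 ≡ 139 (mod 203)
83^4 ≡ 169 (mod 203)
83^6 ≡ 36 (mod 203)
83^7 ≡ 146 (mod 203)
83^8 ≡ 141 (mod 203)
83^12 ≡ 78 (mod 203)
83^14 ≡ 1 (mod 203) ✓
The smallest such exponent is 14, so the order of 83 is 14.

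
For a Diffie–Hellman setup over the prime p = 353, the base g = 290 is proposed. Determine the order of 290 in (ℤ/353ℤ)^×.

By Lagrange's theorem, ord_353(290) divides φ(353) = 353 − 1 = 352 = 2^5 · 11.
Divisors of 352: 1, 2, 4, 8, 11, 16, 22, 32, 44, 88, 176, 352.
Test each divisor d:
290^1 ≡ 290 (mod 353)
290^2 ≡ 86 (mod 353)
290^4 ≡ 336 (mod 353)
290^8 ≡ 289 (mod 353)
290^11 ≡ 106 (mod 353)
290^16 ≡ 213 (mod 353)
290^22 ≡ 293 (mod 353)
290^32 ≡ 185 (mod 353)
290^44 ≡ 70 (mod 353)
290^88 ≡ 311 (mod 353)
290^176 ≡ 352 (mod 353)
290^352 ≡ 1 (mod 353) ✓
So ord_353(290) = 352.

352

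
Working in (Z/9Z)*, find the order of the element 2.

ord(2) | φ(9) = φ(3^2) = 3·(3−1) = 6 = 2 · 3.
Divisors of 6: 1, 2, 3, 6.
Evaluate successive powers at the divisors of 6:
2^1 ≡ 2 (mod 9)
2^2 ≡ 4 (mod 9)
2^3 ≡ 8 (mod 9)
2^6 ≡ 1 (mod 9) ✓
Hence ord(2) = 6.

6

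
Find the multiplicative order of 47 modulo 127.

21

The order of 47 must divide φ(127) = 127 − 1 = 126 = 2 · 3^2 · 7.
Divisors of 126: 1, 2, 3, 6, 7, 9, 14, 18, 21, 42, 63, 126.
Compute 47^d (mod 127) for the divisors d until we hit 1:
47^1 ≡ 47
47^2 ≡ 50
47^3 ≡ 64
47^6 ≡ 32
47^7 ≡ 107
47^9 ≡ 16
47^14 ≡ 19
47^18 ≡ 2
47^21 ≡ 1
Therefore the multiplicative order of 47 modulo 127 is 21.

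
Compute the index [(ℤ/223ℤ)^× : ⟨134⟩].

Since 134 ∈ (Z/223Z)^×, its order divides φ(223) = 223 − 1 = 222 = 2 · 3 · 37.
Divisors of 222: 1, 2, 3, 6, 37, 74, 111, 222.
Test each divisor d:
134^1 ≡ 134 (mod 223)
134^2 ≡ 116 (mod 223)
134^3 ≡ 157 (mod 223)
134^6 ≡ 119 (mod 223)
134^37 ≡ 184 (mod 223)
134^74 ≡ 183 (mod 223)
134^111 ≡ 222 (mod 223)
134^222 ≡ 1 (mod 223) ✓
So ord_223(134) = 222, hence |⟨134⟩| = 222.
[(Z/223Z)^× : ⟨134⟩] = 222/222 = 1.

1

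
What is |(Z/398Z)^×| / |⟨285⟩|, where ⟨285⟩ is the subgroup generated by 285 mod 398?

The order of 285 must divide φ(398) = φ(2)·φ(199) = 1·198 = 198 = 2 · 3^2 · 11.
Divisors of 198: 1, 2, 3, 6, 9, 11, 18, 22, 33, 66, 99, 198.
Check 285^d mod 398 for each divisor in increasing order:
285^1 ≡ 285 (mod 398)
285^2 ≡ 33 (mod 398)
285^3 ≡ 251 (mod 398)
285^6 ≡ 117 (mod 398)
285^9 ≡ 313 (mod 398)
285^11 ≡ 379 (mod 398)
285^18 ≡ 61 (mod 398)
285^22 ≡ 361 (mod 398)
285^33 ≡ 305 (mod 398)
285^66 ≡ 291 (mod 398)
285^99 ≡ 1 (mod 398) ✓
Thus |⟨285⟩| = ord(285) = 99.
[(Z/398Z)^× : ⟨285⟩] = 198/99 = 2.

2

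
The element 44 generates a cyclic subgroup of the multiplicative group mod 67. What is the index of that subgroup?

1

ord(44) | φ(67) = 67 − 1 = 66 = 2 · 3 · 11.
Divisors of 66: 1, 2, 3, 6, 11, 22, 33, 66.
Compute 44^d (mod 67) for the divisors d until we hit 1:
44^1 ≡ 44
44^2 ≡ 60
44^3 ≡ 27
44^6 ≡ 59
44^11 ≡ 38
44^22 ≡ 37
44^33 ≡ 66
44^66 ≡ 1
Thus |⟨44⟩| = ord(44) = 66.
[(Z/67Z)^× : ⟨44⟩] = 66/66 = 1.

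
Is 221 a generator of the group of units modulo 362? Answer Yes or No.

No

φ(362) = φ(2)·φ(181) = 1·180 = 180 = 2^2 · 3^2 · 5.
It suffices to check that the order of 221 is not a proper divisor of 180: compute 221^(180/q) for q ∈ {2, 3, 5}.
221^90 ≡ 361 (mod 362)  [q = 2: ≢ 1 ✓]
221^60 ≡ 1 (mod 362)  [q = 3: ≡ 1 ✗]
221^36 ≡ 135 (mod 362)  [q = 5: ≢ 1 ✓]
The check at q = 3 fails, so 221 generates a proper subgroup.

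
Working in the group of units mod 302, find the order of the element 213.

75

The order of 213 must divide φ(302) = φ(2)·φ(151) = 1·150 = 150 = 2 · 3 · 5^2.
Divisors of 150: 1, 2, 3, 5, 6, 10, 15, 25, 30, 50, 75, 150.
Compute 213^d (mod 302) for the divisors d until we hit 1:
213^1 ≡ 213
213^2 ≡ 69
213^3 ≡ 201
213^5 ≡ 279
213^6 ≡ 235
213^10 ≡ 227
213^15 ≡ 215
213^25 ≡ 183
213^30 ≡ 19
213^50 ≡ 269
213^75 ≡ 1
The smallest such exponent is 75, so the order of 213 is 75.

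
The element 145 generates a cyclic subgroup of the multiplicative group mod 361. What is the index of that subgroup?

By Lagrange's theorem, ord_361(145) divides φ(361) = φ(19^2) = 19·(19−1) = 342 = 2 · 3^2 · 19.
Divisors of 342: 1, 2, 3, 6, 9, 18, 19, 38, 57, 114, 171, 342.
Test each divisor d:
145^1 ≡ 145 (mod 361)
145^2 ≡ 87 (mod 361)
145^3 ≡ 341 (mod 361)
145^6 ≡ 39 (mod 361)
145^9 ≡ 303 (mod 361)
145^18 ≡ 115 (mod 361)
145^19 ≡ 69 (mod 361)
145^38 ≡ 68 (mod 361)
145^57 ≡ 360 (mod 361)
145^114 ≡ 1 (mod 361) ✓
So ord_361(145) = 114, hence |⟨145⟩| = 114.
Index = |(Z/361Z)^×| / |⟨145⟩| = 342 / 114 = 3.

3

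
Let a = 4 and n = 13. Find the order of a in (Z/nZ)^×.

ord(4) | φ(13) = 13 − 1 = 12 = 2^2 · 3.
Divisors of 12: 1, 2, 3, 4, 6, 12.
Test each divisor d:
4^1 ≡ 4 (mod 13)
4^2 ≡ 3 (mod 13)
4^3 ≡ 12 (mod 13)
4^4 ≡ 9 (mod 13)
4^6 ≡ 1 (mod 13) ✓
The smallest such exponent is 6, so the order of 4 is 6.

6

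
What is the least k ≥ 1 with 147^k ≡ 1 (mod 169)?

6

The order of 147 must divide φ(169) = φ(13^2) = 13·(13−1) = 156 = 2^2 · 3 · 13.
Divisors of 156: 1, 2, 3, 4, 6, 12, 13, 26, 39, 52, 78, 156.
Evaluate successive powers at the divisors of 156:
147^1 ≡ 147
147^2 ≡ 146
147^3 ≡ 168
147^4 ≡ 22
147^6 ≡ 1
Therefore the multiplicative order of 147 modulo 169 is 6.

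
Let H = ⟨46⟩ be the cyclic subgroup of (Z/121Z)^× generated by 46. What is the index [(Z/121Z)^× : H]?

1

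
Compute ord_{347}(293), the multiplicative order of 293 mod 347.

173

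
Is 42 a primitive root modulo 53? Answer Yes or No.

φ(53) = 53 − 1 = 52 = 2^2 · 13.
An element g generates (Z/53Z)^× iff g^(52/q) ≢ 1 (mod 53) for each prime q ∈ {2, 13}.
42^26 ≡ 1 (mod 53)  [q = 2: ≡ 1 ✗]
42^4 ≡ 13 (mod 53)  [q = 13: ≢ 1 ✓]
Since 42^26 ≡ 1, the order of 42 divides 26 < 52, so 42 is not a primitive root.

No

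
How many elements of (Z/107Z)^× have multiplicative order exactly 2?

φ(107) = 107 − 1 = 106 = 2 · 53.
(Z/107Z)^× is cyclic (|G| = 106); a cyclic group of order m has exactly φ(d) elements of each order d | m, and none otherwise.
2 | 106, and φ(2) = 2 − 1 = 1.

1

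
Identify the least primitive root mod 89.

3

φ(89) = 89 − 1 = 88 = 2^3 · 11.
Test candidates g = 2, 3, … against the prime factors q ∈ {2, 11} of φ(89): g is a generator iff g^(88/q) ≢ 1 for every such q.
g = 2: 2^44 ≡ 1 — hits 1, so not a primitive root.
g = 3: 3^44 ≡ 88; 3^8 ≡ 64 — none is 1, so 3 is a primitive root.
Hence the least primitive root of 89 is 3.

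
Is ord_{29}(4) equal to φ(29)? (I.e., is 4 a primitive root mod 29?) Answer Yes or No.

No

φ(29) = 29 − 1 = 28 = 2^2 · 7.
An element g generates (Z/29Z)^× iff g^(28/q) ≢ 1 (mod 29) for each prime q ∈ {2, 7}.
4^14 ≡ 1 (mod 29)  [q = 2: ≡ 1 ✗]
4^4 ≡ 24 (mod 29)  [q = 7: ≢ 1 ✓]
Since 4^14 ≡ 1, the order of 4 divides 14 < 28, so 4 is not a primitive root.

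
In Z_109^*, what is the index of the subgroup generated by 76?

27

By Lagrange's theorem, ord_109(76) divides φ(109) = 109 − 1 = 108 = 2^2 · 3^3.
Divisors of 108: 1, 2, 3, 4, 6, 9, 12, 18, 27, 36, 54, 108.
Test each divisor d:
76^1 ≡ 76
76^2 ≡ 108
76^3 ≡ 33
76^4 ≡ 1
The order of 76 is 4, so the subgroup it generates has 4 elements.
Index = |(Z/109Z)^×| / |⟨76⟩| = 108 / 4 = 27.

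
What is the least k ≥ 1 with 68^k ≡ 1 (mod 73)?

72

ord(68) | φ(73) = 73 − 1 = 72 = 2^3 · 3^2.
Divisors of 72: 1, 2, 3, 4, 6, 8, 9, 12, 18, 24, 36, 72.
Test each divisor d:
68^1 ≡ 68
68^2 ≡ 25
68^3 ≡ 21
68^4 ≡ 41
68^6 ≡ 3
68^8 ≡ 2
68^9 ≡ 63
68^12 ≡ 9
68^18 ≡ 27
68^24 ≡ 8
68^36 ≡ 72
68^72 ≡ 1
Therefore the multiplicative order of 68 modulo 73 is 72.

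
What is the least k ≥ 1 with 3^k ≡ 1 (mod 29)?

28

ord(3) | φ(29) = 29 − 1 = 28 = 2^2 · 7.
Divisors of 28: 1, 2, 4, 7, 14, 28.
Test each divisor d:
3^1 ≡ 3 (mod 29)
3^2 ≡ 9 (mod 29)
3^4 ≡ 23 (mod 29)
3^7 ≡ 12 (mod 29)
3^14 ≡ 28 (mod 29)
3^28 ≡ 1 (mod 29) ✓
Therefore the multiplicative order of 3 modulo 29 is 28.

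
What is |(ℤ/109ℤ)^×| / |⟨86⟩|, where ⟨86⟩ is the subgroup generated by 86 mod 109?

By Lagrange's theorem, ord_109(86) divides φ(109) = 109 − 1 = 108 = 2^2 · 3^3.
Divisors of 108: 1, 2, 3, 4, 6, 9, 12, 18, 27, 36, 54, 108.
Check 86^d mod 109 for each divisor in increasing order:
86^1 ≡ 86 (mod 109)
86^2 ≡ 93 (mod 109)
86^3 ≡ 41 (mod 109)
86^4 ≡ 38 (mod 109)
86^6 ≡ 46 (mod 109)
86^9 ≡ 33 (mod 109)
86^12 ≡ 45 (mod 109)
86^18 ≡ 108 (mod 109)
86^27 ≡ 76 (mod 109)
86^36 ≡ 1 (mod 109) ✓
Thus |⟨86⟩| = ord(86) = 36.
[(Z/109Z)^× : ⟨86⟩] = 108/36 = 3.

3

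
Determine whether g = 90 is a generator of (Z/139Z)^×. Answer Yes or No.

φ(139) = 139 − 1 = 138 = 2 · 3 · 23.
90 is a primitive root mod 139 iff 90^(φ(139)/q) ≢ 1 for every prime q | φ(139), i.e. q ∈ {2, 3, 23}.
90^69 ≡ 138 (mod 139)  [q = 2: ≢ 1 ✓]
90^46 ≡ 96 (mod 139)  [q = 3: ≢ 1 ✓]
90^6 ≡ 106 (mod 139)  [q = 23: ≢ 1 ✓]
All checks pass, so 90 has order 138 and is a primitive root modulo 139.

Yes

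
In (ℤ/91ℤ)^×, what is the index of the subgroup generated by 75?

12

The order of 75 must divide φ(91) = φ(7·13) = (7−1)·(13−1) = 6·12 = 72 = 2^3 · 3^2.
Divisors of 72: 1, 2, 3, 4, 6, 8, 9, 12, 18, 24, 36, 72.
Compute 75^d (mod 91) for the divisors d until we hit 1:
75^1 ≡ 75 (mod 91)
75^2 ≡ 74 (mod 91)
75^3 ≡ 90 (mod 91)
75^4 ≡ 16 (mod 91)
75^6 ≡ 1 (mod 91) ✓
So ord_91(75) = 6, hence |⟨75⟩| = 6.
The index is φ(91) / ord(75) = 72 / 6 = 12.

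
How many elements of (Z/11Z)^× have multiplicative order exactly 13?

φ(11) = 11 − 1 = 10 = 2 · 5.
Since (Z/11Z)^× is cyclic of order 10, the number of elements of order d is φ(d) when d | 10 and 0 otherwise.
Since 13 ∤ 10, the count is 0.

0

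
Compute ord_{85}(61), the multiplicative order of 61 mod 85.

16

By Lagrange's theorem, ord_85(61) divides φ(85) = φ(5·17) = (5−1)·(17−1) = 4·16 = 64 = 2^6.
Divisors of 64: 1, 2, 4, 8, 16, 32, 64.
Check 61^d mod 85 for each divisor in increasing order:
61^1 ≡ 61 (mod 85)
61^2 ≡ 66 (mod 85)
61^4 ≡ 21 (mod 85)
61^8 ≡ 16 (mod 85)
61^16 ≡ 1 (mod 85) ✓
Therefore the multiplicative order of 61 modulo 85 is 16.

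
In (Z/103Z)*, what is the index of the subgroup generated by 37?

3

By Lagrange's theorem, ord_103(37) divides φ(103) = 103 − 1 = 102 = 2 · 3 · 17.
Divisors of 102: 1, 2, 3, 6, 17, 34, 51, 102.
Evaluate successive powers at the divisors of 102:
37^1 ≡ 37
37^2 ≡ 30
37^3 ≡ 80
37^6 ≡ 14
37^17 ≡ 102
37^34 ≡ 1
Thus |⟨37⟩| = ord(37) = 34.
Index = |(Z/103Z)^×| / |⟨37⟩| = 102 / 34 = 3.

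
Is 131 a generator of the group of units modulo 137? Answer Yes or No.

φ(137) = 137 − 1 = 136 = 2^3 · 17.
An element g generates (Z/137Z)^× iff g^(136/q) ≢ 1 (mod 137) for each prime q ∈ {2, 17}.
131^68 ≡ 136 (mod 137)  [q = 2: ≢ 1 ✓]
131^8 ≡ 133 (mod 137)  [q = 17: ≢ 1 ✓]
All checks pass, so 131 has order 136 and is a primitive root modulo 137.

Yes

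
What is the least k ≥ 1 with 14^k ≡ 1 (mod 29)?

28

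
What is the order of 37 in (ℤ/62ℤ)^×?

6

Since 37 ∈ (Z/62Z)^×, its order divides φ(62) = φ(2)·φ(31) = 1·30 = 30 = 2 · 3 · 5.
Divisors of 30: 1, 2, 3, 5, 6, 10, 15, 30.
Test each divisor d:
37^1 ≡ 37 (mod 62)
37^2 ≡ 5 (mod 62)
37^3 ≡ 61 (mod 62)
37^5 ≡ 57 (mod 62)
37^6 ≡ 1 (mod 62) ✓
Therefore the multiplicative order of 37 modulo 62 is 6.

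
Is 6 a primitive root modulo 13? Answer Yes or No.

φ(13) = 13 − 1 = 12 = 2^2 · 3.
An element g generates (Z/13Z)^× iff g^(12/q) ≢ 1 (mod 13) for each prime q ∈ {2, 3}.
6^6 ≡ 12 (mod 13)  [q = 2: ≢ 1 ✓]
6^4 ≡ 9 (mod 13)  [q = 3: ≢ 1 ✓]
None equal 1, so ord_13(6) = 12: 6 is a primitive root.

Yes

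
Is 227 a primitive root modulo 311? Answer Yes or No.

Yes

φ(311) = 311 − 1 = 310 = 2 · 5 · 31.
It suffices to check that the order of 227 is not a proper divisor of 310: compute 227^(310/q) for q ∈ {2, 5, 31}.
227^155 ≡ 310 (mod 311)  [q = 2: ≢ 1 ✓]
227^62 ≡ 6 (mod 311)  [q = 5: ≢ 1 ✓]
227^10 ≡ 140 (mod 311)  [q = 31: ≢ 1 ✓]
Every test exponent gives a nontrivial residue, hence 227 generates the full group.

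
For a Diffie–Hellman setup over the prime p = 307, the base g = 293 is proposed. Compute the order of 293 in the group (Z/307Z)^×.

By Lagrange's theorem, ord_307(293) divides φ(307) = 307 − 1 = 306 = 2 · 3^2 · 17.
Divisors of 306: 1, 2, 3, 6, 9, 17, 18, 34, 51, 102, 153, 306.
Test each divisor d:
293^1 ≡ 293
293^2 ≡ 196
293^3 ≡ 19
293^6 ≡ 54
293^9 ≡ 105
293^17 ≡ 287
293^18 ≡ 280
293^34 ≡ 93
293^51 ≡ 289
293^102 ≡ 17
293^153 ≡ 1
The smallest such exponent is 153, so the order of 293 is 153.

153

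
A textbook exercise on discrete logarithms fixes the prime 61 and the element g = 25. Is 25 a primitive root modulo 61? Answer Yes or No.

φ(61) = 61 − 1 = 60 = 2^2 · 3 · 5.
25 is a primitive root mod 61 iff 25^(φ(61)/q) ≢ 1 for every prime q | φ(61), i.e. q ∈ {2, 3, 5}.
25^30 ≡ 1 (mod 61)  [q = 2: ≡ 1 ✗]
25^20 ≡ 13 (mod 61)  [q = 3: ≢ 1 ✓]
25^12 ≡ 34 (mod 61)  [q = 5: ≢ 1 ✓]
Since 25^30 ≡ 1, the order of 25 divides 30 < 60, so 25 is not a primitive root.

No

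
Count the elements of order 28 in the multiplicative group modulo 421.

12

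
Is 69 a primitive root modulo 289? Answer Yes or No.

φ(289) = φ(17^2) = 17·(17−1) = 272 = 2^4 · 17.
69 is a primitive root mod 289 iff 69^(φ(289)/q) ≢ 1 for every prime q | φ(289), i.e. q ∈ {2, 17}.
69^136 ≡ 1 (mod 289)  [q = 2: ≡ 1 ✗]
69^16 ≡ 222 (mod 289)  [q = 17: ≢ 1 ✓]
Since 69^136 ≡ 1, the order of 69 divides 136 < 272, so 69 is not a primitive root.

No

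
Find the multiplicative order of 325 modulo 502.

Since 325 ∈ (Z/502Z)^×, its order divides φ(502) = φ(2)·φ(251) = 1·250 = 250 = 2 · 5^3.
Divisors of 250: 1, 2, 5, 10, 25, 50, 125, 250.
Test each divisor d:
325^1 ≡ 325 (mod 502)
325^2 ≡ 205 (mod 502)
325^5 ≡ 211 (mod 502)
325^10 ≡ 345 (mod 502)
325^25 ≡ 219 (mod 502)
325^50 ≡ 271 (mod 502)
325^125 ≡ 1 (mod 502) ✓
Hence ord(325) = 125.

125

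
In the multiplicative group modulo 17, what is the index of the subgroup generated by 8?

2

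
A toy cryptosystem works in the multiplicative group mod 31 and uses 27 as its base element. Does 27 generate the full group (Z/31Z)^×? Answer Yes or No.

φ(31) = 31 − 1 = 30 = 2 · 3 · 5.
It suffices to check that the order of 27 is not a proper divisor of 30: compute 27^(30/q) for q ∈ {2, 3, 5}.
27^15 ≡ 30 (mod 31)  [q = 2: ≢ 1 ✓]
27^10 ≡ 1 (mod 31)  [q = 3: ≡ 1 ✗]
27^6 ≡ 4 (mod 31)  [q = 5: ≢ 1 ✓]
27^10 ≡ 1 shows ord(27) | 10, strictly less than φ(31); not a primitive root.

No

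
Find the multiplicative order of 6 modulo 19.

ord(6) | φ(19) = 19 − 1 = 18 = 2 · 3^2.
Divisors of 18: 1, 2, 3, 6, 9, 18.
Test each divisor d:
6^1 ≡ 6
6^2 ≡ 17
6^3 ≡ 7
6^6 ≡ 11
6^9 ≡ 1
So ord_19(6) = 9.

9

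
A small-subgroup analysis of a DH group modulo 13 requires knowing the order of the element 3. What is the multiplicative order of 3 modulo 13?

3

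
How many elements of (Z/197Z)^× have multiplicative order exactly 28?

φ(197) = 197 − 1 = 196 = 2^2 · 7^2.
Since (Z/197Z)^× is cyclic of order 196, the number of elements of order d is φ(d) when d | 196 and 0 otherwise.
28 = 2^2 · 7 divides 196, and φ(28) = 12.

12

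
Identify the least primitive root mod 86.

3

φ(86) = φ(2)·φ(43) = 1·42 = 42 = 2 · 3 · 7.
Test candidates g = 2, 3, … against the prime factors q ∈ {2, 3, 7} of φ(86): g is a generator iff g^(42/q) ≢ 1 for every such q.
g = 2: gcd(2, 86) = 2 > 1, not a unit — skip.
g = 3: 3^21 ≡ 85; 3^14 ≡ 79; 3^6 ≡ 41 — none is 1, so 3 is a primitive root.
Hence the least primitive root of 86 is 3.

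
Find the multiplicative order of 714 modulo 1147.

Since 714 ∈ (Z/1147Z)^×, its order divides φ(1147) = φ(31·37) = (31−1)·(37−1) = 30·36 = 1080 = 2^3 · 3^3 · 5.
Divisors of 1080: 1, 2, 3, 4, 5, 6, 8, 9, 10, 12, 15, 18, 20, 24, 27, 30, 36, 40, 45, 54, 60, 72, 90, 108, 120, 135, 180, 216, 270, 360, 540, 1080.
Compute 714^d (mod 1147) for the divisors d until we hit 1:
714^1 ≡ 714
714^2 ≡ 528
714^3 ≡ 776
714^4 ≡ 63
714^5 ≡ 249
714^6 ≡ 1
The smallest such exponent is 6, so the order of 714 is 6.

6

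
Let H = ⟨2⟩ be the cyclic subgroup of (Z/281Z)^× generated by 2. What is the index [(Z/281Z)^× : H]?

By Lagrange's theorem, ord_281(2) divides φ(281) = 281 − 1 = 280 = 2^3 · 5 · 7.
Divisors of 280: 1, 2, 4, 5, 7, 8, 10, 14, 20, 28, 35, 40, 56, 70, 140, 280.
Compute 2^d (mod 281) for the divisors d until we hit 1:
2^1 ≡ 2
2^2 ≡ 4
2^4 ≡ 16
2^5 ≡ 32
2^7 ≡ 128
2^8 ≡ 256
2^10 ≡ 181
2^14 ≡ 86
2^20 ≡ 165
2^28 ≡ 90
2^35 ≡ 280
2^40 ≡ 249
2^56 ≡ 232
2^70 ≡ 1
The order of 2 is 70, so the subgroup it generates has 70 elements.
Index = |(Z/281Z)^×| / |⟨2⟩| = 280 / 70 = 4.

4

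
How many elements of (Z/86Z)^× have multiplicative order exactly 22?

φ(86) = φ(2)·φ(43) = 1·42 = 42 = 2 · 3 · 7.
Since (Z/86Z)^× is cyclic of order 42, the number of elements of order d is φ(d) when d | 42 and 0 otherwise.
22 does not divide 42, so no element of (Z/86Z)^× has order 22.

0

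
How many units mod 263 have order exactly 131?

130

φ(263) = 263 − 1 = 262 = 2 · 131.
Since (Z/263Z)^× is cyclic of order 262, the number of elements of order d is φ(d) when d | 262 and 0 otherwise.
131 | 262, and φ(131) = 131 − 1 = 130.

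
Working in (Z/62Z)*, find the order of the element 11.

30

ord(11) | φ(62) = φ(2)·φ(31) = 1·30 = 30 = 2 · 3 · 5.
Divisors of 30: 1, 2, 3, 5, 6, 10, 15, 30.
Compute 11^d (mod 62) for the divisors d until we hit 1:
11^1 ≡ 11 (mod 62)
11^2 ≡ 59 (mod 62)
11^3 ≡ 29 (mod 62)
11^5 ≡ 37 (mod 62)
11^6 ≡ 35 (mod 62)
11^10 ≡ 5 (mod 62)
11^15 ≡ 61 (mod 62)
11^30 ≡ 1 (mod 62) ✓
Hence ord(11) = 30.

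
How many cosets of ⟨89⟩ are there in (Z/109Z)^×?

4

Since 89 ∈ (Z/109Z)^×, its order divides φ(109) = 109 − 1 = 108 = 2^2 · 3^3.
Divisors of 108: 1, 2, 3, 4, 6, 9, 12, 18, 27, 36, 54, 108.
Test each divisor d:
89^1 ≡ 89 (mod 109)
89^2 ≡ 73 (mod 109)
89^3 ≡ 66 (mod 109)
89^4 ≡ 97 (mod 109)
89^6 ≡ 105 (mod 109)
89^9 ≡ 63 (mod 109)
89^12 ≡ 16 (mod 109)
89^18 ≡ 45 (mod 109)
89^27 ≡ 1 (mod 109) ✓
The order of 89 is 27, so the subgroup it generates has 27 elements.
The index is φ(109) / ord(89) = 108 / 27 = 4.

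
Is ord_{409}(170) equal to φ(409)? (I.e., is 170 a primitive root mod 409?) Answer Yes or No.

φ(409) = 409 − 1 = 408 = 2^3 · 3 · 17.
Test 170^(408/q) mod 409 for each prime factor q of 408:
170^204 ≡ 1 (mod 409)  [q = 2: ≡ 1 ✗]
170^136 ≡ 53 (mod 409)  [q = 3: ≢ 1 ✓]
170^24 ≡ 345 (mod 409)  [q = 17: ≢ 1 ✓]
170^204 ≡ 1 shows ord(170) | 204, strictly less than φ(409); not a primitive root.

No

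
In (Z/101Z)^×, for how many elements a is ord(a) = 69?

0

φ(101) = 101 − 1 = 100 = 2^2 · 5^2.
(Z/101Z)^× is cyclic (|G| = 100); a cyclic group of order m has exactly φ(d) elements of each order d | m, and none otherwise.
Here 100 is not a multiple of 69, so there are no elements of order 69.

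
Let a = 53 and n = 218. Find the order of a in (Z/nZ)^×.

108

The order of 53 must divide φ(218) = φ(2)·φ(109) = 1·108 = 108 = 2^2 · 3^3.
Divisors of 108: 1, 2, 3, 4, 6, 9, 12, 18, 27, 36, 54, 108.
Test each divisor d:
53^1 ≡ 53 (mod 218)
53^2 ≡ 193 (mod 218)
53^3 ≡ 201 (mod 218)
53^4 ≡ 189 (mod 218)
53^6 ≡ 71 (mod 218)
53^9 ≡ 101 (mod 218)
53^12 ≡ 27 (mod 218)
53^18 ≡ 173 (mod 218)
53^27 ≡ 33 (mod 218)
53^36 ≡ 63 (mod 218)
53^54 ≡ 217 (mod 218)
53^108 ≡ 1 (mod 218) ✓
The smallest such exponent is 108, so the order of 53 is 108.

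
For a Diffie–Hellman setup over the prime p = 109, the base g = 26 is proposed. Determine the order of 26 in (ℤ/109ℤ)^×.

Since 26 ∈ (Z/109Z)^×, its order divides φ(109) = 109 − 1 = 108 = 2^2 · 3^3.
Divisors of 108: 1, 2, 3, 4, 6, 9, 12, 18, 27, 36, 54, 108.
Test each divisor d:
26^1 ≡ 26
26^2 ≡ 22
26^3 ≡ 27
26^4 ≡ 48
26^6 ≡ 75
26^9 ≡ 63
26^12 ≡ 66
26^18 ≡ 45
26^27 ≡ 1
So ord_109(26) = 27.

27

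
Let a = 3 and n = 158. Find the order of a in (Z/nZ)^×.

78

The order of 3 must divide φ(158) = φ(2)·φ(79) = 1·78 = 78 = 2 · 3 · 13.
Divisors of 78: 1, 2, 3, 6, 13, 26, 39, 78.
Test each divisor d:
3^1 ≡ 3
3^2 ≡ 9
3^3 ≡ 27
3^6 ≡ 97
3^13 ≡ 103
3^26 ≡ 23
3^39 ≡ 157
3^78 ≡ 1
Therefore the multiplicative order of 3 modulo 158 is 78.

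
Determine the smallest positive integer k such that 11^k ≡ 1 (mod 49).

21

Since 11 ∈ (Z/49Z)^×, its order divides φ(49) = φ(7^2) = 7·(7−1) = 42 = 2 · 3 · 7.
Divisors of 42: 1, 2, 3, 6, 7, 14, 21, 42.
Test each divisor d:
11^1 ≡ 11 (mod 49)
11^2 ≡ 23 (mod 49)
11^3 ≡ 8 (mod 49)
11^6 ≡ 15 (mod 49)
11^7 ≡ 18 (mod 49)
11^14 ≡ 30 (mod 49)
11^21 ≡ 1 (mod 49) ✓
The smallest such exponent is 21, so the order of 11 is 21.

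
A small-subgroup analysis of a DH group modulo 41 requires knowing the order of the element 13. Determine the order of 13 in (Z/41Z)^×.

40

By Lagrange's theorem, ord_41(13) divides φ(41) = 41 − 1 = 40 = 2^3 · 5.
Divisors of 40: 1, 2, 4, 5, 8, 10, 20, 40.
Evaluate successive powers at the divisors of 40:
13^1 ≡ 13 (mod 41)
13^2 ≡ 5 (mod 41)
13^4 ≡ 25 (mod 41)
13^5 ≡ 38 (mod 41)
13^8 ≡ 10 (mod 41)
13^10 ≡ 9 (mod 41)
13^20 ≡ 40 (mod 41)
13^40 ≡ 1 (mod 41) ✓
Therefore the multiplicative order of 13 modulo 41 is 40.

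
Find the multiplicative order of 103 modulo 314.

52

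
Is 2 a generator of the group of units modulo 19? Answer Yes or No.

φ(19) = 19 − 1 = 18 = 2 · 3^2.
Test 2^(18/q) mod 19 for each prime factor q of 18:
2^9 ≡ 18 (mod 19)  [q = 2: ≢ 1 ✓]
2^6 ≡ 7 (mod 19)  [q = 3: ≢ 1 ✓]
All checks pass, so 2 has order 18 and is a primitive root modulo 19.

Yes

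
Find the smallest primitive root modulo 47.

5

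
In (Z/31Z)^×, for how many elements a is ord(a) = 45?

φ(31) = 31 − 1 = 30 = 2 · 3 · 5.
Since (Z/31Z)^× is cyclic of order 30, the number of elements of order d is φ(d) when d | 30 and 0 otherwise.
45 does not divide 30, so no element of (Z/31Z)^× has order 45.

0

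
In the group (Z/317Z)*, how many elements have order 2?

1

φ(317) = 317 − 1 = 316 = 2^2 · 79.
Since (Z/317Z)^× is cyclic of order 316, the number of elements of order d is φ(d) when d | 316 and 0 otherwise.
2 | 316, and φ(2) = 2 − 1 = 1.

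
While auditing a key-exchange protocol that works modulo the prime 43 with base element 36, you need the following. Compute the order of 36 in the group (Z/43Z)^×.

3

The order of 36 must divide φ(43) = 43 − 1 = 42 = 2 · 3 · 7.
Divisors of 42: 1, 2, 3, 6, 7, 14, 21, 42.
Test each divisor d:
36^1 ≡ 36
36^2 ≡ 6
36^3 ≡ 1
Hence ord(36) = 3.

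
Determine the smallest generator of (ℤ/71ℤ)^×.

φ(71) = 71 − 1 = 70 = 2 · 5 · 7.
Test candidates g = 2, 3, … against the prime factors q ∈ {2, 5, 7} of φ(71): g is a generator iff g^(70/q) ≢ 1 for every such q.
g = 2: 2^35 ≡ 1 — hits 1, so not a primitive root.
g = 3: 3^35 ≡ 1 — hits 1, so not a primitive root.
g = 4: 4^35 ≡ 1 — hits 1, so not a primitive root.
g = 5: 5^35 ≡ 1 — hits 1, so not a primitive root.
g = 6: 6^35 ≡ 1 — hits 1, so not a primitive root.
g = 7: 7^35 ≡ 70; 7^14 ≡ 54; 7^10 ≡ 45 — none is 1, so 7 is a primitive root.
So 7 is the smallest generator of (Z/71Z)^×.

7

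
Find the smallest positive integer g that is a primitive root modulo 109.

φ(109) = 109 − 1 = 108 = 2^2 · 3^3.
g is a primitive root iff g^(108/q) ≢ 1 (mod 109) for each prime q ∈ {2, 3}.
g = 2: 2^54 ≡ 108; 2^36 ≡ 1 — hits 1, so not a primitive root.
g = 3: 3^54 ≡ 1 — hits 1, so not a primitive root.
g = 4: 4^54 ≡ 1 — hits 1, so not a primitive root.
g = 5: 5^54 ≡ 1 — hits 1, so not a primitive root.
g = 6: 6^54 ≡ 108; 6^36 ≡ 63 — none is 1, so 6 is a primitive root.
The smallest primitive root modulo 109 is 6.

6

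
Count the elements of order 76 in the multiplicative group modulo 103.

φ(103) = 103 − 1 = 102 = 2 · 3 · 17.
In a cyclic group of order 102, there are φ(d) elements of order d for each divisor d of 102, and zero for non-divisors.
76 does not divide 102, so no element of (Z/103Z)^× has order 76.

0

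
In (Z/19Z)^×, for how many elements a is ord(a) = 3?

2

φ(19) = 19 − 1 = 18 = 2 · 3^2.
(Z/19Z)^× is cyclic (|G| = 18); a cyclic group of order m has exactly φ(d) elements of each order d | m, and none otherwise.
3 | 18, and φ(3) = 3 − 1 = 2.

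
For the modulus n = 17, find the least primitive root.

3

φ(17) = 17 − 1 = 16 = 2^4.
g is a primitive root iff g^(16/q) ≢ 1 (mod 17) for each prime q ∈ {2}.
g = 2: 2^8 ≡ 1 — hits 1, so not a primitive root.
g = 3: 3^8 ≡ 16 — none is 1, so 3 is a primitive root.
Hence the least primitive root of 17 is 3.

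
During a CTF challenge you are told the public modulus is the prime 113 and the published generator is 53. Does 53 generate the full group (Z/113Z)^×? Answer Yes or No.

No

φ(113) = 113 − 1 = 112 = 2^4 · 7.
It suffices to check that the order of 53 is not a proper divisor of 112: compute 53^(112/q) for q ∈ {2, 7}.
53^56 ≡ 1 (mod 113)  [q = 2: ≡ 1 ✗]
53^16 ≡ 16 (mod 113)  [q = 7: ≢ 1 ✓]
53^56 ≡ 1 shows ord(53) | 56, strictly less than φ(113); not a primitive root.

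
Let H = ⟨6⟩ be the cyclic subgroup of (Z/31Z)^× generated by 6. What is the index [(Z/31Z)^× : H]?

The order of 6 must divide φ(31) = 31 − 1 = 30 = 2 · 3 · 5.
Divisors of 30: 1, 2, 3, 5, 6, 10, 15, 30.
Check 6^d mod 31 for each divisor in increasing order:
6^1 ≡ 6 (mod 31)
6^2 ≡ 5 (mod 31)
6^3 ≡ 30 (mod 31)
6^5 ≡ 26 (mod 31)
6^6 ≡ 1 (mod 31) ✓
So ord_31(6) = 6, hence |⟨6⟩| = 6.
Index = |(Z/31Z)^×| / |⟨6⟩| = 30 / 6 = 5.

5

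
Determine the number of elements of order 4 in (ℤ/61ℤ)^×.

φ(61) = 61 − 1 = 60 = 2^2 · 3 · 5.
In a cyclic group of order 60, there are φ(d) elements of order d for each divisor d of 60, and zero for non-divisors.
4 = 2^2 divides 60, and φ(4) = 2.

2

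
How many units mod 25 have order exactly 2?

1

φ(25) = φ(5^2) = 5·(5−1) = 20 = 2^2 · 5.
In a cyclic group of order 20, there are φ(d) elements of order d for each divisor d of 20, and zero for non-divisors.
2 | 20, and φ(2) = 2 − 1 = 1.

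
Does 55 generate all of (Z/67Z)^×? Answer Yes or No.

No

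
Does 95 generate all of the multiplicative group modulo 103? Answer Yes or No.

No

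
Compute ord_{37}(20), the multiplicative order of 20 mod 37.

ord(20) | φ(37) = 37 − 1 = 36 = 2^2 · 3^2.
Divisors of 36: 1, 2, 3, 4, 6, 9, 12, 18, 36.
Evaluate successive powers at the divisors of 36:
20^1 ≡ 20 (mod 37)
20^2 ≡ 30 (mod 37)
20^3 ≡ 8 (mod 37)
20^4 ≡ 12 (mod 37)
20^6 ≡ 27 (mod 37)
20^9 ≡ 31 (mod 37)
20^12 ≡ 26 (mod 37)
20^18 ≡ 36 (mod 37)
20^36 ≡ 1 (mod 37) ✓
Hence ord(20) = 36.

36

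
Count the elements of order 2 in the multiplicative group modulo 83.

φ(83) = 83 − 1 = 82 = 2 · 41.
Since (Z/83Z)^× is cyclic of order 82, the number of elements of order d is φ(d) when d | 82 and 0 otherwise.
2 | 82, and φ(2) = 2 − 1 = 1.

1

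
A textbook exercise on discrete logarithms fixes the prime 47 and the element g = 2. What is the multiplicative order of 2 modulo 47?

Since 2 ∈ (Z/47Z)^×, its order divides φ(47) = 47 − 1 = 46 = 2 · 23.
Divisors of 46: 1, 2, 23, 46.
Check 2^d mod 47 for each divisor in increasing order:
2^1 ≡ 2
2^2 ≡ 4
2^23 ≡ 1
Hence ord(2) = 23.

23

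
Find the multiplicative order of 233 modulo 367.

By Lagrange's theorem, ord_367(233) divides φ(367) = 367 − 1 = 366 = 2 · 3 · 61.
Divisors of 366: 1, 2, 3, 6, 61, 122, 183, 366.
Check 233^d mod 367 for each divisor in increasing order:
233^1 ≡ 233 (mod 367)
233^2 ≡ 340 (mod 367)
233^3 ≡ 315 (mod 367)
233^6 ≡ 135 (mod 367)
233^61 ≡ 366 (mod 367)
233^122 ≡ 1 (mod 367) ✓
Hence ord(233) = 122.

122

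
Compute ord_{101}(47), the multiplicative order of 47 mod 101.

By Lagrange's theorem, ord_101(47) divides φ(101) = 101 − 1 = 100 = 2^2 · 5^2.
Divisors of 100: 1, 2, 4, 5, 10, 20, 25, 50, 100.
Compute 47^d (mod 101) for the divisors d until we hit 1:
47^1 ≡ 47
47^2 ≡ 88
47^4 ≡ 68
47^5 ≡ 65
47^10 ≡ 84
47^20 ≡ 87
47^25 ≡ 100
47^50 ≡ 1
Therefore the multiplicative order of 47 modulo 101 is 50.

50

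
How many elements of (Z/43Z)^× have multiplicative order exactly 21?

12

φ(43) = 43 − 1 = 42 = 2 · 3 · 7.
In a cyclic group of order 42, there are φ(d) elements of order d for each divisor d of 42, and zero for non-divisors.
21 = 3 · 7 divides 42, and φ(21) = 12.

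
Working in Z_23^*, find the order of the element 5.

Since 5 ∈ (Z/23Z)^×, its order divides φ(23) = 23 − 1 = 22 = 2 · 11.
Divisors of 22: 1, 2, 11, 22.
Compute 5^d (mod 23) for the divisors d until we hit 1:
5^1 ≡ 5
5^2 ≡ 2
5^11 ≡ 22
5^22 ≡ 1
Hence ord(5) = 22.

22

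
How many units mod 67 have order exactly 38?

φ(67) = 67 − 1 = 66 = 2 · 3 · 11.
Since (Z/67Z)^× is cyclic of order 66, the number of elements of order d is φ(d) when d | 66 and 0 otherwise.
38 does not divide 66, so no element of (Z/67Z)^× has order 38.

0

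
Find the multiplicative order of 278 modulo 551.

By Lagrange's theorem, ord_551(278) divides φ(551) = φ(19·29) = (19−1)·(29−1) = 18·28 = 504 = 2^3 · 3^2 · 7.
Divisors of 504: 1, 2, 3, 4, 6, 7, 8, 9, 12, 14, 18, 21, 24, 28, 36, 42, 56, 63, 72, 84, 126, 168, 252, 504.
Evaluate successive powers at the divisors of 504:
278^1 ≡ 278 (mod 551)
278^2 ≡ 144 (mod 551)
278^3 ≡ 360 (mod 551)
278^4 ≡ 349 (mod 551)
278^6 ≡ 115 (mod 551)
278^7 ≡ 12 (mod 551)
278^8 ≡ 30 (mod 551)
278^9 ≡ 75 (mod 551)
278^12 ≡ 1 (mod 551) ✓
Therefore the multiplicative order of 278 modulo 551 is 12.

12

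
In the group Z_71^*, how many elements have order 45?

0

φ(71) = 71 − 1 = 70 = 2 · 5 · 7.
Since (Z/71Z)^× is cyclic of order 70, the number of elements of order d is φ(d) when d | 70 and 0 otherwise.
45 does not divide 70, so no element of (Z/71Z)^× has order 45.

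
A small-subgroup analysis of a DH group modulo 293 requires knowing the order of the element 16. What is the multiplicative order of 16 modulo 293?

By Lagrange's theorem, ord_293(16) divides φ(293) = 293 − 1 = 292 = 2^2 · 73.
Divisors of 292: 1, 2, 4, 73, 146, 292.
Evaluate successive powers at the divisors of 292:
16^1 ≡ 16 (mod 293)
16^2 ≡ 256 (mod 293)
16^4 ≡ 197 (mod 293)
16^73 ≡ 1 (mod 293) ✓
Hence ord(16) = 73.

73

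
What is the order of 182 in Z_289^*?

272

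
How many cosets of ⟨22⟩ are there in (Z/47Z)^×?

1

ord(22) | φ(47) = 47 − 1 = 46 = 2 · 23.
Divisors of 46: 1, 2, 23, 46.
Evaluate successive powers at the divisors of 46:
22^1 ≡ 22
22^2 ≡ 14
22^23 ≡ 46
22^46 ≡ 1
So ord_47(22) = 46, hence |⟨22⟩| = 46.
The index is φ(47) / ord(22) = 46 / 46 = 1.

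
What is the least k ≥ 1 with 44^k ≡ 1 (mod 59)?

58

The order of 44 must divide φ(59) = 59 − 1 = 58 = 2 · 29.
Divisors of 58: 1, 2, 29, 58.
Check 44^d mod 59 for each divisor in increasing order:
44^1 ≡ 44
44^2 ≡ 48
44^29 ≡ 58
44^58 ≡ 1
So ord_59(44) = 58.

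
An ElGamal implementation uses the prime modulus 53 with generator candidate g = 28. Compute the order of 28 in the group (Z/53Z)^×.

Since 28 ∈ (Z/53Z)^×, its order divides φ(53) = 53 − 1 = 52 = 2^2 · 13.
Divisors of 52: 1, 2, 4, 13, 26, 52.
Check 28^d mod 53 for each divisor in increasing order:
28^1 ≡ 28
28^2 ≡ 42
28^4 ≡ 15
28^13 ≡ 1
Hence ord(28) = 13.

13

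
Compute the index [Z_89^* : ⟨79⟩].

By Lagrange's theorem, ord_89(79) divides φ(89) = 89 − 1 = 88 = 2^3 · 11.
Divisors of 88: 1, 2, 4, 8, 11, 22, 44, 88.
Test each divisor d:
79^1 ≡ 79 (mod 89)
79^2 ≡ 11 (mod 89)
79^4 ≡ 32 (mod 89)
79^8 ≡ 45 (mod 89)
79^11 ≡ 34 (mod 89)
79^22 ≡ 88 (mod 89)
79^44 ≡ 1 (mod 89) ✓
Thus |⟨79⟩| = ord(79) = 44.
Index = |(Z/89Z)^×| / |⟨79⟩| = 88 / 44 = 2.

2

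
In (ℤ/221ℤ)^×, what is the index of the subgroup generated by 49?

Since 49 ∈ (Z/221Z)^×, its order divides φ(221) = φ(13·17) = (13−1)·(17−1) = 12·16 = 192 = 2^6 · 3.
Divisors of 192: 1, 2, 3, 4, 6, 8, 12, 16, 24, 32, 48, 64, 96, 192.
Evaluate successive powers at the divisors of 192:
49^1 ≡ 49 (mod 221)
49^2 ≡ 191 (mod 221)
49^3 ≡ 77 (mod 221)
49^4 ≡ 16 (mod 221)
49^6 ≡ 183 (mod 221)
49^8 ≡ 35 (mod 221)
49^12 ≡ 118 (mod 221)
49^16 ≡ 120 (mod 221)
49^24 ≡ 1 (mod 221) ✓
The order of 49 is 24, so the subgroup it generates has 24 elements.
Index = |(Z/221Z)^×| / |⟨49⟩| = 192 / 24 = 8.

8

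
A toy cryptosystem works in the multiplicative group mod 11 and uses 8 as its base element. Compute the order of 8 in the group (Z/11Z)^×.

10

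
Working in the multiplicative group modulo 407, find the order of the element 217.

180

Since 217 ∈ (Z/407Z)^×, its order divides φ(407) = φ(11·37) = (11−1)·(37−1) = 10·36 = 360 = 2^3 · 3^2 · 5.
Divisors of 360: 1, 2, 3, 4, 5, 6, 8, 9, 10, 12, 15, 18, 20, 24, 30, 36, 40, 45, 60, 72, 90, 120, 180, 360.
Test each divisor d:
217^1 ≡ 217 (mod 407)
217^2 ≡ 284 (mod 407)
217^3 ≡ 171 (mod 407)
217^4 ≡ 70 (mod 407)
217^5 ≡ 131 (mod 407)
217^6 ≡ 344 (mod 407)
217^8 ≡ 16 (mod 407)
217^9 ≡ 216 (mod 407)
217^10 ≡ 67 (mod 407)
217^12 ≡ 306 (mod 407)
217^15 ≡ 230 (mod 407)
217^18 ≡ 258 (mod 407)
217^20 ≡ 12 (mod 407)
217^24 ≡ 26 (mod 407)
217^30 ≡ 397 (mod 407)
217^36 ≡ 223 (mod 407)
217^40 ≡ 144 (mod 407)
217^45 ≡ 142 (mod 407)
217^60 ≡ 100 (mod 407)
217^72 ≡ 75 (mod 407)
217^90 ≡ 221 (mod 407)
217^120 ≡ 232 (mod 407)
217^180 ≡ 1 (mod 407) ✓
The smallest such exponent is 180, so the order of 217 is 180.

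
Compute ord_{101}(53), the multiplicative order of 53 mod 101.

Since 53 ∈ (Z/101Z)^×, its order divides φ(101) = 101 − 1 = 100 = 2^2 · 5^2.
Divisors of 100: 1, 2, 4, 5, 10, 20, 25, 50, 100.
Test each divisor d:
53^1 ≡ 53 (mod 101)
53^2 ≡ 82 (mod 101)
53^4 ≡ 58 (mod 101)
53^5 ≡ 44 (mod 101)
53^10 ≡ 17 (mod 101)
53^20 ≡ 87 (mod 101)
53^25 ≡ 91 (mod 101)
53^50 ≡ 100 (mod 101)
53^100 ≡ 1 (mod 101) ✓
So ord_101(53) = 100.

100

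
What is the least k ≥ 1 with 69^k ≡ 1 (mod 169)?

78

The order of 69 must divide φ(169) = φ(13^2) = 13·(13−1) = 156 = 2^2 · 3 · 13.
Divisors of 156: 1, 2, 3, 4, 6, 12, 13, 26, 39, 52, 78, 156.
Check 69^d mod 169 for each divisor in increasing order:
69^1 ≡ 69 (mod 169)
69^2 ≡ 29 (mod 169)
69^3 ≡ 142 (mod 169)
69^4 ≡ 165 (mod 169)
69^6 ≡ 53 (mod 169)
69^12 ≡ 105 (mod 169)
69^13 ≡ 147 (mod 169)
69^26 ≡ 146 (mod 169)
69^39 ≡ 168 (mod 169)
69^52 ≡ 22 (mod 169)
69^78 ≡ 1 (mod 169) ✓
Therefore the multiplicative order of 69 modulo 169 is 78.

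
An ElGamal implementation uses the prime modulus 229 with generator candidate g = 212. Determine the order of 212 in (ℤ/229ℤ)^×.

38

By Lagrange's theorem, ord_229(212) divides φ(229) = 229 − 1 = 228 = 2^2 · 3 · 19.
Divisors of 228: 1, 2, 3, 4, 6, 12, 19, 38, 57, 76, 114, 228.
Compute 212^d (mod 229) for the divisors d until we hit 1:
212^1 ≡ 212
212^2 ≡ 60
212^3 ≡ 125
212^4 ≡ 165
212^6 ≡ 53
212^12 ≡ 61
212^19 ≡ 228
212^38 ≡ 1
Hence ord(212) = 38.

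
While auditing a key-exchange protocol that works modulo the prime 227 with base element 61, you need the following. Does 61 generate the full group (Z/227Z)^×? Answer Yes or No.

Yes

φ(227) = 227 − 1 = 226 = 2 · 113.
61 is a primitive root mod 227 iff 61^(φ(227)/q) ≢ 1 for every prime q | φ(227), i.e. q ∈ {2, 113}.
61^113 ≡ 226 (mod 227)  [q = 2: ≢ 1 ✓]
61^2 ≡ 89 (mod 227)  [q = 113: ≢ 1 ✓]
All checks pass, so 61 has order 226 and is a primitive root modulo 227.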